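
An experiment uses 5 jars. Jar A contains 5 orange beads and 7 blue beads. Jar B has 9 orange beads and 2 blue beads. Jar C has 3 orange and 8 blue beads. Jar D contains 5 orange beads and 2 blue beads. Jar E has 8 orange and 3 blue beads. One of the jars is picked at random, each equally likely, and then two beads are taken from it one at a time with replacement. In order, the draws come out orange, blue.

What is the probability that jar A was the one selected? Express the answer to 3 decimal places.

0.245

The likelihood of the observed sequence under each hypothesis: P(data | jar A) = (5/12)(7/12) = 0.24306; P(data | jar B) = (9/11)(2/11) = 0.14876; P(data | jar C) = (3/11)(8/11) = 0.19835; P(data | jar D) = (5/7)(2/7) = 0.20408; P(data | jar E) = (8/11)(3/11) = 0.19835.
Multiplying each by its prior: 1/5 · 0.24306 = 0.048611, 1/5 · 0.14876 = 0.029752, 1/5 · 0.19835 = 0.039669, 1/5 · 0.20408 = 0.040816, 1/5 · 0.19835 = 0.039669; with total 0.19852.
Hence P(jar A | data) = (0.048611) / (0.19852) = 0.24487.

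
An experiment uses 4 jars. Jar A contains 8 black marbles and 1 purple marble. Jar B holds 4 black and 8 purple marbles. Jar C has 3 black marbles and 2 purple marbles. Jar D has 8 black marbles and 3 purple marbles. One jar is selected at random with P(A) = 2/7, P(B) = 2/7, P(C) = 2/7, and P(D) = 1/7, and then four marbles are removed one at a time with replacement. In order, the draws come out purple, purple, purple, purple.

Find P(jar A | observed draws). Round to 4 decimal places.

For each hypothesis, P(data | H) works out to: P(data | jar A) = (1/9)(1/9)(1/9)(1/9) = 0.00015242; P(data | jar B) = (8/12)(8/12)(8/12)(8/12) = 0.19753; P(data | jar C) = (2/5)(2/5)(2/5)(2/5) = 0.0256; P(data | jar D) = (3/11)(3/11)(3/11)(3/11) = 0.0055324.
Multiplying each by its prior: 2/7 · 0.00015242 = 4.3547e-05, 2/7 · 0.19753 = 0.056437, 2/7 · 0.0256 = 0.0073143, 1/7 · 0.0055324 = 0.00079034; with total 0.064586.
By Bayes' rule, P(jar A | data) = (4.3547e-05) / (0.064586) = 0.00067426.

0.0007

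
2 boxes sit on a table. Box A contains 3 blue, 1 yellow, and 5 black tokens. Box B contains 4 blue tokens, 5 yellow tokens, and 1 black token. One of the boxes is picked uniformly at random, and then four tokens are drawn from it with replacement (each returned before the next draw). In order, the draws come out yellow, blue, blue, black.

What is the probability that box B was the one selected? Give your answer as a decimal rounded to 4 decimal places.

Under each hypothesis, the probability of the observed sequence is: P(data | box A) = (1/9)(3/9)(3/9)(5/9) = 0.0068587; P(data | box B) = (5/10)(4/10)(4/10)(1/10) = 0.008.
The prior-weighted likelihoods are 1/2 · 0.0068587 = 0.0034294, 1/2 · 0.008 = 0.004; summing to 0.0074294.
Hence P(box B | data) = (0.004) / (0.0074294) = 0.5384.

0.5384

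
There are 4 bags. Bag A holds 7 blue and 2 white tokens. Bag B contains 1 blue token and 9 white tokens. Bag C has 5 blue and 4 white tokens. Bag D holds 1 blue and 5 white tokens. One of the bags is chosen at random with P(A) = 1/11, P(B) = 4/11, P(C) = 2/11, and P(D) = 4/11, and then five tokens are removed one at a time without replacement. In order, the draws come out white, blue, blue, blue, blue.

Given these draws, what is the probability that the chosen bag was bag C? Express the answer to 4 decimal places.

0.3636

Under each hypothesis, the probability of the observed sequence is: P(data | bag A) = (2/9)(7/8)(6/7)(5/6)(4/5) = 1/9; P(data | bag B) = (9/10)(1/9)(0/8) = 0; P(data | bag C) = (4/9)(5/8)(4/7)(3/6)(2/5) = 2/63; P(data | bag D) = (5/6)(1/5)(0/4) = 0.
Multiplying each by its prior: 1/11 · 1/9 = 1/99, 4/11 · 0 = 0, 2/11 · 2/63 = 4/693, 4/11 · 0 = 0; these sum to 1/63.
Hence P(bag C | data) = (4/693) / (1/63) = 4/11.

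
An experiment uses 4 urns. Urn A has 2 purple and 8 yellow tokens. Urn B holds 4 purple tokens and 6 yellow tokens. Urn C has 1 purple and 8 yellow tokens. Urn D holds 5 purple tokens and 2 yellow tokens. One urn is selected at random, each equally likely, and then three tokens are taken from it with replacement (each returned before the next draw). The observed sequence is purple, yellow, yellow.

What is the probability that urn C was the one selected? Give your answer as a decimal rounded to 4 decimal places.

0.2100

For each hypothesis, P(data | H) works out to: P(data | urn A) = (2/10)(8/10)(8/10) = 0.128; P(data | urn B) = (4/10)(6/10)(6/10) = 0.144; P(data | urn C) = (1/9)(8/9)(8/9) = 0.087791; P(data | urn D) = (5/7)(2/7)(2/7) = 0.058309.
Multiplying each by its prior: 1/4 · 0.128 = 0.032, 1/4 · 0.144 = 0.036, 1/4 · 0.087791 = 0.021948, 1/4 · 0.058309 = 0.014577; summing to 0.10453.
By Bayes' rule, P(urn C | data) = (0.021948) / (0.10453) = 0.20998.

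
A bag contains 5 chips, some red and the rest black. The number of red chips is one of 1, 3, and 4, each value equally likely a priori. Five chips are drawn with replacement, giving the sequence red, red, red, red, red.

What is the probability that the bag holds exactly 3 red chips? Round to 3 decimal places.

Under each hypothesis, the probability of the observed sequence is: P(data | r = 1) = (1/5)(1/5)(1/5)(1/5)(1/5) = 0.00032; P(data | r = 3) = (3/5)(3/5)(3/5)(3/5)(3/5) = 0.07776; P(data | r = 4) = (4/5)(4/5)(4/5)(4/5)(4/5) = 0.32768.
Multiplying each by its prior: 1/3 · 0.00032 = 0.00010667, 1/3 · 0.07776 = 0.02592, 1/3 · 0.32768 = 0.10923; these sum to 0.13525.
Hence P(r = 3 | data) = (0.02592) / (0.13525) = 0.19164.

0.192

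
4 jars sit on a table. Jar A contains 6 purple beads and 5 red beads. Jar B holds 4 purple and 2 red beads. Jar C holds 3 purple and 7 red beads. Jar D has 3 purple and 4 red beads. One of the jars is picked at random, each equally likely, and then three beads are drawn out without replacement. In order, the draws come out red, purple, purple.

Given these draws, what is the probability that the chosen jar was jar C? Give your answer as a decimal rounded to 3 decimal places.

For each hypothesis, P(data | H) works out to: P(data | jar A) = (5/11)(6/10)(5/9) = 0.15152; P(data | jar B) = (2/6)(4/5)(3/4) = 0.2; P(data | jar C) = (7/10)(3/9)(2/8) = 0.058333; P(data | jar D) = (4/7)(3/6)(2/5) = 0.11429.
Weighting by the prior gives 1/4 · 0.15152 = 0.037879, 1/4 · 0.2 = 0.05, 1/4 · 0.058333 = 0.014583, 1/4 · 0.11429 = 0.028571; with total 0.13103.
Therefore the posterior P(jar C | data) = (0.014583) / (0.13103) = 0.11129.

0.111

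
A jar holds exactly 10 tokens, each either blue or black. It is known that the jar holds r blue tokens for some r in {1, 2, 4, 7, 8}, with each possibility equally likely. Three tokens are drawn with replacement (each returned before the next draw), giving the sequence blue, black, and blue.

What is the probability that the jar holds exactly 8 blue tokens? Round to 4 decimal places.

0.3107

Under each hypothesis, the probability of the observed sequence is: P(data | r = 1) = (1/10)(9/10)(1/10) = 0.009; P(data | r = 2) = (2/10)(8/10)(2/10) = 0.032; P(data | r = 4) = (4/10)(6/10)(4/10) = 0.096; P(data | r = 7) = (7/10)(3/10)(7/10) = 0.147; P(data | r = 8) = (8/10)(2/10)(8/10) = 0.128.
The prior-weighted likelihoods are 1/5 · 0.009 = 0.0018, 1/5 · 0.032 = 0.0064, 1/5 · 0.096 = 0.0192, 1/5 · 0.147 = 0.0294, 1/5 · 0.128 = 0.0256; summing to 0.0824.
Therefore the posterior P(r = 8 | data) = (0.0256) / (0.0824) = 0.31068.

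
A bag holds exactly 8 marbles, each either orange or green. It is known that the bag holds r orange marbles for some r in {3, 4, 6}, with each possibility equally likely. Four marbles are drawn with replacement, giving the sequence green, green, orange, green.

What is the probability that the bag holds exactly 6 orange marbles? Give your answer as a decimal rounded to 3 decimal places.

0.071

The likelihood of the observed sequence under each hypothesis: P(data | r = 3) = (5/8)(5/8)(3/8)(5/8) = 0.091553; P(data | r = 4) = (4/8)(4/8)(4/8)(4/8) = 0.0625; P(data | r = 6) = (2/8)(2/8)(6/8)(2/8) = 0.011719.
The prior-weighted likelihoods are 1/3 · 0.091553 = 0.030518, 1/3 · 0.0625 = 0.020833, 1/3 · 0.011719 = 0.0039062; these sum to 0.055257.
So P(r = 6 | data) = (0.0039062) / (0.055257) = 0.070692.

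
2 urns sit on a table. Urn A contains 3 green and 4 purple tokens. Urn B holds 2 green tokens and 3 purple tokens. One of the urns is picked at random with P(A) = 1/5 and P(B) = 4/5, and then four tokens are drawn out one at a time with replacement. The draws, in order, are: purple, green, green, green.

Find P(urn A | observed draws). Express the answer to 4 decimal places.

0.2265

For each hypothesis, P(data | H) works out to: P(data | urn A) = (4/7)(3/7)(3/7)(3/7) = 0.044981; P(data | urn B) = (3/5)(2/5)(2/5)(2/5) = 0.0384.
The prior-weighted likelihoods are 1/5 · 0.044981 = 0.0089963, 4/5 · 0.0384 = 0.03072; with total 0.039716.
Therefore the posterior P(urn A | data) = (0.0089963) / (0.039716) = 0.22651.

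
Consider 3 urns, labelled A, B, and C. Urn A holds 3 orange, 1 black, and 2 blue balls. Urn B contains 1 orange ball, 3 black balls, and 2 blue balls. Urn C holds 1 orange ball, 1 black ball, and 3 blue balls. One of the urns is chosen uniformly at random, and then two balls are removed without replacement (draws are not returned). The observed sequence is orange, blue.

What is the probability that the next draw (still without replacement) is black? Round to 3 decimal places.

0.360

Compute the likelihood of the observed sequence for each case: P(data | urn A) = (3/6)(2/5) = 1/5; P(data | urn B) = (1/6)(2/5) = 1/15; P(data | urn C) = (1/5)(3/4) = 3/20.
Multiplying each by its prior: 1/3 · 1/5 = 1/15, 1/3 · 1/15 = 1/45, 1/3 · 3/20 = 1/20; with total 5/36.
The posterior is then P(urn A | data) = 12/25, P(urn B | data) = 4/25, P(urn C | data) = 9/25.
Averaging over the posterior, P(black next | data) = (1/4)(12/25) + (3/4)(4/25) + (1/3)(9/25) = 9/25.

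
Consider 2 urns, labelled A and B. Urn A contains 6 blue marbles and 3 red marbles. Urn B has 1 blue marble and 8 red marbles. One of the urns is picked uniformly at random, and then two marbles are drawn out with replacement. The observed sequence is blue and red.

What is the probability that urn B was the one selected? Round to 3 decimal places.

Compute the likelihood of the observed sequence for each case: P(data | urn A) = (6/9)(3/9) = 2/9; P(data | urn B) = (1/9)(8/9) = 8/81.
Weighting by the prior gives 1/2 · 2/9 = 1/9, 1/2 · 8/81 = 4/81; summing to 13/81.
Therefore the posterior P(urn B | data) = (4/81) / (13/81) = 4/13.

0.308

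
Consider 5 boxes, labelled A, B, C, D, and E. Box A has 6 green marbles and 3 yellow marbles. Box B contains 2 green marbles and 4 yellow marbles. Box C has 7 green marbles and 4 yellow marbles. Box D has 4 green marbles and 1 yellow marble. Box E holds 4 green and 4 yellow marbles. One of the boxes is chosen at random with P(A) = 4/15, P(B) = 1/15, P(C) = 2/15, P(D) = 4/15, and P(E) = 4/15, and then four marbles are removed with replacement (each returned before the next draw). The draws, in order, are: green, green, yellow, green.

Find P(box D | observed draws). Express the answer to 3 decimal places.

For each hypothesis, P(data | H) works out to: P(data | box A) = (6/9)(6/9)(3/9)(6/9) = 0.098765; P(data | box B) = (2/6)(2/6)(4/6)(2/6) = 0.024691; P(data | box C) = (7/11)(7/11)(4/11)(7/11) = 0.093709; P(data | box D) = (4/5)(4/5)(1/5)(4/5) = 0.1024; P(data | box E) = (4/8)(4/8)(4/8)(4/8) = 0.0625.
The prior-weighted likelihoods are 4/15 · 0.098765 = 0.026337, 1/15 · 0.024691 = 0.0016461, 2/15 · 0.093709 = 0.012495, 4/15 · 0.1024 = 0.027307, 4/15 · 0.0625 = 0.016667; with total 0.084451.
So P(box D | data) = (0.027307) / (0.084451) = 0.32334.

0.323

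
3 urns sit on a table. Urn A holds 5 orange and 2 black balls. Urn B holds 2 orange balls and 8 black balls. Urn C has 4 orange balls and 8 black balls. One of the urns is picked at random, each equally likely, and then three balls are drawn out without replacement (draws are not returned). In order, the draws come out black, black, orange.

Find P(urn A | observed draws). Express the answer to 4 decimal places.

Compute the likelihood of the observed sequence for each case: P(data | urn A) = (2/7)(1/6)(5/5) = 0.047619; P(data | urn B) = (8/10)(7/9)(2/8) = 0.15556; P(data | urn C) = (8/12)(7/11)(4/10) = 0.1697.
Weighting by the prior gives 1/3 · 0.047619 = 0.015873, 1/3 · 0.15556 = 0.051852, 1/3 · 0.1697 = 0.056566; with total 0.12429.
Therefore the posterior P(urn A | data) = (0.015873) / (0.12429) = 0.12771.

0.1277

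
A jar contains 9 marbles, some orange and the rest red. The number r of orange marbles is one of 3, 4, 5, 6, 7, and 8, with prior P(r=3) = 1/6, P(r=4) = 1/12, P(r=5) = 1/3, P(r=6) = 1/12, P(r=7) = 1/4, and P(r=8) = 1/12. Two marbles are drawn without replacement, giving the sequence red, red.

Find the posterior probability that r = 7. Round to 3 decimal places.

Under each hypothesis, the probability of the observed sequence is: P(data | r = 3) = (6/9)(5/8) = 5/12; P(data | r = 4) = (5/9)(4/8) = 5/18; P(data | r = 5) = (4/9)(3/8) = 1/6; P(data | r = 6) = (3/9)(2/8) = 1/12; P(data | r = 7) = (2/9)(1/8) = 1/36; P(data | r = 8) = (1/9)(0/8) = 0.
Weighting by the prior gives 1/6 · 5/12 = 5/72, 1/12 · 5/18 = 5/216, 1/3 · 1/6 = 1/18, 1/12 · 1/12 = 1/144, 1/4 · 1/36 = 1/144, 1/12 · 0 = 0; summing to 35/216.
Therefore the posterior P(r = 7 | data) = (1/144) / (35/216) = 3/70.

0.043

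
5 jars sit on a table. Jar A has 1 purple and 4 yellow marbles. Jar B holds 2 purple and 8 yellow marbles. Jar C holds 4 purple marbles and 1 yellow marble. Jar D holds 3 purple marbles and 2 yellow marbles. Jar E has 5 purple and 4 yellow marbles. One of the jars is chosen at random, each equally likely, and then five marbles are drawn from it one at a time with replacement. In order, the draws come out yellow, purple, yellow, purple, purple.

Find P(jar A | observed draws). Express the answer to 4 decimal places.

The likelihood of the observed sequence under each hypothesis: P(data | jar A) = (4/5)(1/5)(4/5)(1/5)(1/5) = 0.00512; P(data | jar B) = (8/10)(2/10)(8/10)(2/10)(2/10) = 0.00512; P(data | jar C) = (1/5)(4/5)(1/5)(4/5)(4/5) = 0.02048; P(data | jar D) = (2/5)(3/5)(2/5)(3/5)(3/5) = 0.03456; P(data | jar E) = (4/9)(5/9)(4/9)(5/9)(5/9) = 0.03387.
Multiplying each by its prior: 1/5 · 0.00512 = 0.001024, 1/5 · 0.00512 = 0.001024, 1/5 · 0.02048 = 0.004096, 1/5 · 0.03456 = 0.006912, 1/5 · 0.03387 = 0.006774; with total 0.01983.
Hence P(jar A | data) = (0.001024) / (0.01983) = 0.051639.

0.0516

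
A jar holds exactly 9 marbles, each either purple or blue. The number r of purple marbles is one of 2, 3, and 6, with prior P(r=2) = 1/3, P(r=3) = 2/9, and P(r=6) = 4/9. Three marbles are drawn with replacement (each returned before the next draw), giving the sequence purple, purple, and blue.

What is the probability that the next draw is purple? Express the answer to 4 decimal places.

For each hypothesis, P(data | H) works out to: P(data | r = 2) = (2/9)(2/9)(7/9) = 0.038409; P(data | r = 3) = (3/9)(3/9)(6/9) = 0.074074; P(data | r = 6) = (6/9)(6/9)(3/9) = 0.14815.
Weighting by the prior gives 1/3 · 0.038409 = 0.012803, 2/9 · 0.074074 = 0.016461, 4/9 · 0.14815 = 0.065844; summing to 0.095107.
Dividing through by the total gives posterior P(r = 2 | data) = 0.13462, P(r = 3 | data) = 0.17308, P(r = 6 | data) = 0.69231.
The predictive probability is P(purple next | data) = (2/9)(0.13462) + (1/3)(0.17308) + (2/3)(0.69231) = 0.54915.

0.5491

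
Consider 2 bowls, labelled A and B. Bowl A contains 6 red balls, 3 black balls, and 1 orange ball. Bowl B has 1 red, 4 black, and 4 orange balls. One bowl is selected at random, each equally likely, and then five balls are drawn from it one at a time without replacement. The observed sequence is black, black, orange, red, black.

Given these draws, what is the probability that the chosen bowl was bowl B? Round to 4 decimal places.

Compute the likelihood of the observed sequence for each case: P(data | bowl A) = (3/10)(2/9)(1/8)(6/7)(1/6) = 0.0011905; P(data | bowl B) = (4/9)(3/8)(4/7)(1/6)(2/5) = 0.0063492.
Weighting by the prior gives 1/2 · 0.0011905 = 0.00059524, 1/2 · 0.0063492 = 0.0031746; with total 0.0037698.
Therefore the posterior P(bowl B | data) = (0.0031746) / (0.0037698) = 0.84211.

0.8421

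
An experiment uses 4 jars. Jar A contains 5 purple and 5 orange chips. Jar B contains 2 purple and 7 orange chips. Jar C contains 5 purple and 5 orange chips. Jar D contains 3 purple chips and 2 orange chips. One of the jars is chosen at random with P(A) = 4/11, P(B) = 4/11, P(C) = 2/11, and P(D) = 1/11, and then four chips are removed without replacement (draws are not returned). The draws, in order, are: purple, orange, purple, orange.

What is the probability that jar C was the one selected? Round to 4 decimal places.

0.2309

Under each hypothesis, the probability of the observed sequence is: P(data | jar A) = (5/10)(5/9)(4/8)(4/7) = 0.079365; P(data | jar B) = (2/9)(7/8)(1/7)(6/6) = 0.027778; P(data | jar C) = (5/10)(5/9)(4/8)(4/7) = 0.079365; P(data | jar D) = (3/5)(2/4)(2/3)(1/2) = 0.1.
Weighting by the prior gives 4/11 · 0.079365 = 0.02886, 4/11 · 0.027778 = 0.010101, 2/11 · 0.079365 = 0.01443, 1/11 · 0.1 = 0.0090909; summing to 0.062482.
So P(jar C | data) = (0.01443) / (0.062482) = 0.23095.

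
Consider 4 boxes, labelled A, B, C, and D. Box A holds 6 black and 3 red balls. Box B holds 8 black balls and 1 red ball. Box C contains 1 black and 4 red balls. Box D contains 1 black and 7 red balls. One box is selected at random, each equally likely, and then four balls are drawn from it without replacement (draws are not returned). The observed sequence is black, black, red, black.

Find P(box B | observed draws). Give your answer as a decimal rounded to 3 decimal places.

0.483

The likelihood of the observed sequence under each hypothesis: P(data | box A) = (6/9)(5/8)(3/7)(4/6) = 5/42; P(data | box B) = (8/9)(7/8)(1/7)(6/6) = 1/9; P(data | box C) = (1/5)(0/4) = 0; P(data | box D) = (1/8)(0/7) = 0.
Weighting by the prior gives 1/4 · 5/42 = 5/168, 1/4 · 1/9 = 1/36, 1/4 · 0 = 0, 1/4 · 0 = 0; summing to 29/504.
So P(box B | data) = (1/36) / (29/504) = 14/29.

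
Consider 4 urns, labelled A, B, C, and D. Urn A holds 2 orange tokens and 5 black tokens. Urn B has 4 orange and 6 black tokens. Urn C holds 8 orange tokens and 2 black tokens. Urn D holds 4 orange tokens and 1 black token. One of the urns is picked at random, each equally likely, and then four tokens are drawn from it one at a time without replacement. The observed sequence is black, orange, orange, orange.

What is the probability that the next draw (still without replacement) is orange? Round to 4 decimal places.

0.8728

For each hypothesis, P(data | H) works out to: P(data | urn A) = (5/7)(2/6)(1/5)(0/4) = 0; P(data | urn B) = (6/10)(4/9)(3/8)(2/7) = 1/35; P(data | urn C) = (2/10)(8/9)(7/8)(6/7) = 2/15; P(data | urn D) = (1/5)(4/4)(3/3)(2/2) = 1/5.
Multiplying each by its prior: 1/4 · 0 = 0, 1/4 · 1/35 = 1/140, 1/4 · 2/15 = 1/30, 1/4 · 1/5 = 1/20; with total 19/210.
The posterior is then P(urn A | data) = 0, P(urn B | data) = 3/38, P(urn C | data) = 7/19, P(urn D | data) = 21/38.
So P(orange next | data) = Σ P(orange next | H) P(H | data) = (1/6)(3/38) + (5/6)(7/19) + (1)(21/38) = 199/228.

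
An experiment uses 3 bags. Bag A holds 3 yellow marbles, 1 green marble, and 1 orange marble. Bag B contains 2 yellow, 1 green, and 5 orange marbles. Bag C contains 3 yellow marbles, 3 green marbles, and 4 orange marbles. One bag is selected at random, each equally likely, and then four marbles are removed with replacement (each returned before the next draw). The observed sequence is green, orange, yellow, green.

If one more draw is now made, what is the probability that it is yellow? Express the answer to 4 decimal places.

0.3731

The likelihood of the observed sequence under each hypothesis: P(data | bag A) = (1/5)(1/5)(3/5)(1/5) = 0.0048; P(data | bag B) = (1/8)(5/8)(2/8)(1/8) = 0.0024414; P(data | bag C) = (3/10)(4/10)(3/10)(3/10) = 0.0108.
Weighting by the prior gives 1/3 · 0.0048 = 0.0016, 1/3 · 0.0024414 = 0.0008138, 1/3 · 0.0108 = 0.0036; summing to 0.0060138.
Dividing through by the total gives posterior P(bag A | data) = 0.26605, P(bag B | data) = 0.13532, P(bag C | data) = 0.59862.
The predictive probability is P(yellow next | data) = (3/5)(0.26605) + (1/4)(0.13532) + (3/10)(0.59862) = 0.37305.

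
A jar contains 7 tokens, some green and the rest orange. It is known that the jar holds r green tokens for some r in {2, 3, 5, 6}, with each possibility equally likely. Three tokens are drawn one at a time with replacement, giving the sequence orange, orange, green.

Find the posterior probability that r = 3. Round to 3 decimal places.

0.387

For each hypothesis, P(data | H) works out to: P(data | r = 2) = (5/7)(5/7)(2/7) = 50/343; P(data | r = 3) = (4/7)(4/7)(3/7) = 48/343; P(data | r = 5) = (2/7)(2/7)(5/7) = 20/343; P(data | r = 6) = (1/7)(1/7)(6/7) = 6/343.
Weighting by the prior gives 1/4 · 50/343 = 25/686, 1/4 · 48/343 = 12/343, 1/4 · 20/343 = 5/343, 1/4 · 6/343 = 3/686; these sum to 31/343.
Hence P(r = 3 | data) = (12/343) / (31/343) = 12/31.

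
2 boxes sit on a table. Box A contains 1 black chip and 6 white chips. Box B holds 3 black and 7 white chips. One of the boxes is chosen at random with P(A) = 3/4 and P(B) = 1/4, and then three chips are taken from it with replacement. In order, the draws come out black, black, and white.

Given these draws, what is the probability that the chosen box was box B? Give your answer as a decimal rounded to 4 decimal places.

The likelihood of the observed sequence under each hypothesis: P(data | box A) = (1/7)(1/7)(6/7) = 0.017493; P(data | box B) = (3/10)(3/10)(7/10) = 0.063.
The prior-weighted likelihoods are 3/4 · 0.017493 = 0.01312, 1/4 · 0.063 = 0.01575; with total 0.02887.
Hence P(box B | data) = (0.01575) / (0.02887) = 0.54556.

0.5456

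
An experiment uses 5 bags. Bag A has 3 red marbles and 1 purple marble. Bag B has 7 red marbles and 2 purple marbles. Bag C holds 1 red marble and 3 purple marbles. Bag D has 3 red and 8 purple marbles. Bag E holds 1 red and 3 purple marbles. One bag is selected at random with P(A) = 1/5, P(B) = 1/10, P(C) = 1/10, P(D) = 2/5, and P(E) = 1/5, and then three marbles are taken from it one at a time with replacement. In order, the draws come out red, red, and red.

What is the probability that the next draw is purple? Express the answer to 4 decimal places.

Compute the likelihood of the observed sequence for each case: P(data | bag A) = (3/4)(3/4)(3/4) = 0.42188; P(data | bag B) = (7/9)(7/9)(7/9) = 0.47051; P(data | bag C) = (1/4)(1/4)(1/4) = 0.015625; P(data | bag D) = (3/11)(3/11)(3/11) = 0.020285; P(data | bag E) = (1/4)(1/4)(1/4) = 0.015625.
Weighting by the prior gives 1/5 · 0.42188 = 0.084375, 1/10 · 0.47051 = 0.047051, 1/10 · 0.015625 = 0.0015625, 2/5 · 0.020285 = 0.0081142, 1/5 · 0.015625 = 0.003125; these sum to 0.14423.
The posterior is then P(bag A | data) = 0.58501, P(bag B | data) = 0.32623, P(bag C | data) = 0.010834, P(bag D | data) = 0.05626, P(bag E | data) = 0.021667.
The predictive probability is P(purple next | data) = (1/4)(0.58501) + (2/9)(0.32623) + (3/4)(0.010834) + (8/11)(0.05626) + (3/4)(0.021667) = 0.28404.

0.2840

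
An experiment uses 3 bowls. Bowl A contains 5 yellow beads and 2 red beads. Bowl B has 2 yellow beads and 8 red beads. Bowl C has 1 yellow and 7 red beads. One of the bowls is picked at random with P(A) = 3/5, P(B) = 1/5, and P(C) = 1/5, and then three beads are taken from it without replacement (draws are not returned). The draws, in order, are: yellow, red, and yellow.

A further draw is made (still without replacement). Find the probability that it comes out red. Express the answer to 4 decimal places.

The likelihood of the observed sequence under each hypothesis: P(data | bowl A) = (5/7)(2/6)(4/5) = 0.19048; P(data | bowl B) = (2/10)(8/9)(1/8) = 0.022222; P(data | bowl C) = (1/8)(7/7)(0/6) = 0.
Multiplying each by its prior: 3/5 · 0.19048 = 0.11429, 1/5 · 0.022222 = 0.0044444, 1/5 · 0 = 0; these sum to 0.11873.
Normalising, the posterior is P(bowl A | data) = 0.96257, P(bowl B | data) = 0.037433, P(bowl C | data) = 0.
Averaging over the posterior, P(red next | data) = (1/4)(0.96257) + (1)(0.037433) = 0.27807.

0.2781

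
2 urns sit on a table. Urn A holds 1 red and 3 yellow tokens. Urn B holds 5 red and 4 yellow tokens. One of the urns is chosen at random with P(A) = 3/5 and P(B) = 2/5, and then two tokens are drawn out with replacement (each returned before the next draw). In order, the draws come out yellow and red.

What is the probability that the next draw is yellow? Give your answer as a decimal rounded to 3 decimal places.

The likelihood of the observed sequence under each hypothesis: P(data | urn A) = (3/4)(1/4) = 0.1875; P(data | urn B) = (4/9)(5/9) = 0.24691.
Weighting by the prior gives 3/5 · 0.1875 = 0.1125, 2/5 · 0.24691 = 0.098765; these sum to 0.21127.
Dividing through by the total gives posterior P(urn A | data) = 0.53251, P(urn B | data) = 0.46749.
Averaging over the posterior, P(yellow next | data) = (3/4)(0.53251) + (4/9)(0.46749) = 0.60715.

0.607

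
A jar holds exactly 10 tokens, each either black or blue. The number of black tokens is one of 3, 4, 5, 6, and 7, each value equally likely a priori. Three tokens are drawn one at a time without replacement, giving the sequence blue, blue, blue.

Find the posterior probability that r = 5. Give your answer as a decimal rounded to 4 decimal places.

0.1429

The likelihood of the observed sequence under each hypothesis: P(data | r = 3) = (7/10)(6/9)(5/8) = 7/24; P(data | r = 4) = (6/10)(5/9)(4/8) = 1/6; P(data | r = 5) = (5/10)(4/9)(3/8) = 1/12; P(data | r = 6) = (4/10)(3/9)(2/8) = 1/30; P(data | r = 7) = (3/10)(2/9)(1/8) = 1/120.
Multiplying each by its prior: 1/5 · 7/24 = 7/120, 1/5 · 1/6 = 1/30, 1/5 · 1/12 = 1/60, 1/5 · 1/30 = 1/150, 1/5 · 1/120 = 1/600; summing to 7/60.
Hence P(r = 5 | data) = (1/60) / (7/60) = 1/7.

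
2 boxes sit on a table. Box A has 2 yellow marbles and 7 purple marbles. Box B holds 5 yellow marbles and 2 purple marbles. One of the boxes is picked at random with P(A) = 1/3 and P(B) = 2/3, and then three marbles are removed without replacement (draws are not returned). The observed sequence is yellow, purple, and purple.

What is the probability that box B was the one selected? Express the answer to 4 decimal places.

Under each hypothesis, the probability of the observed sequence is: P(data | box A) = (2/9)(7/8)(6/7) = 1/6; P(data | box B) = (5/7)(2/6)(1/5) = 1/21.
Multiplying each by its prior: 1/3 · 1/6 = 1/18, 2/3 · 1/21 = 2/63; these sum to 11/126.
Therefore the posterior P(box B | data) = (2/63) / (11/126) = 4/11.

0.3636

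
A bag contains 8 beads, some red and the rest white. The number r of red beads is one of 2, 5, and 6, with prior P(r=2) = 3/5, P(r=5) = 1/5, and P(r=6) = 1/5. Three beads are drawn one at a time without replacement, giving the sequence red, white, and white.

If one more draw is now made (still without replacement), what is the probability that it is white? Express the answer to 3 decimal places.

The likelihood of the observed sequence under each hypothesis: P(data | r = 2) = (2/8)(6/7)(5/6) = 5/28; P(data | r = 5) = (5/8)(3/7)(2/6) = 5/56; P(data | r = 6) = (6/8)(2/7)(1/6) = 1/28.
Weighting by the prior gives 3/5 · 5/28 = 3/28, 1/5 · 5/56 = 1/56, 1/5 · 1/28 = 1/140; these sum to 37/280.
Normalising, the posterior is P(r = 2 | data) = 30/37, P(r = 5 | data) = 5/37, P(r = 6 | data) = 2/37.
Averaging over the posterior, P(white next | data) = (4/5)(30/37) + (1/5)(5/37) + (0)(2/37) = 25/37.

0.676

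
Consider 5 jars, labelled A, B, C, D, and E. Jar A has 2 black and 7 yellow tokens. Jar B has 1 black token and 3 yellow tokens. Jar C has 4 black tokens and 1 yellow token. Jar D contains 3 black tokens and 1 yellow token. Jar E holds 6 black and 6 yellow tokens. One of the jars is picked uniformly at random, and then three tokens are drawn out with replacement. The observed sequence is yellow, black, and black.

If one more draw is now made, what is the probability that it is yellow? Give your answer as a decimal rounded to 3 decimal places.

Under each hypothesis, the probability of the observed sequence is: P(data | jar A) = (7/9)(2/9)(2/9) = 0.038409; P(data | jar B) = (3/4)(1/4)(1/4) = 0.046875; P(data | jar C) = (1/5)(4/5)(4/5) = 0.128; P(data | jar D) = (1/4)(3/4)(3/4) = 0.14062; P(data | jar E) = (6/12)(6/12)(6/12) = 0.125.
The prior-weighted likelihoods are 1/5 · 0.038409 = 0.0076818, 1/5 · 0.046875 = 0.009375, 1/5 · 0.128 = 0.0256, 1/5 · 0.14062 = 0.028125, 1/5 · 0.125 = 0.025; summing to 0.095782.
Normalising, the posterior is P(jar A | data) = 0.080201, P(jar B | data) = 0.097879, P(jar C | data) = 0.26727, P(jar D | data) = 0.29364, P(jar E | data) = 0.26101.
Averaging over the posterior, P(yellow next | data) = (7/9)(0.080201) + (3/4)(0.097879) + (1/5)(0.26727) + (1/4)(0.29364) + (1/2)(0.26101) = 0.39316.

0.393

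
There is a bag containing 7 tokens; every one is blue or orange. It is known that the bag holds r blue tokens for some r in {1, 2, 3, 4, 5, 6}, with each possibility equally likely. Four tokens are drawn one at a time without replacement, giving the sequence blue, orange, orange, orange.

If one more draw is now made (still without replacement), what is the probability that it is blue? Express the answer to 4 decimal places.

The likelihood of the observed sequence under each hypothesis: P(data | r = 1) = (1/7)(6/6)(5/5)(4/4) = 1/7; P(data | r = 2) = (2/7)(5/6)(4/5)(3/4) = 1/7; P(data | r = 3) = (3/7)(4/6)(3/5)(2/4) = 3/35; P(data | r = 4) = (4/7)(3/6)(2/5)(1/4) = 1/35; P(data | r = 5) = (5/7)(2/6)(1/5)(0/4) = 0; P(data | r = 6) = (6/7)(1/6)(0/5) = 0.
Multiplying each by its prior: 1/6 · 1/7 = 1/42, 1/6 · 1/7 = 1/42, 1/6 · 3/35 = 1/70, 1/6 · 1/35 = 1/210, 1/6 · 0 = 0, 1/6 · 0 = 0; these sum to 1/15.
Dividing through by the total gives posterior P(r = 1 | data) = 5/14, P(r = 2 | data) = 5/14, P(r = 3 | data) = 3/14, P(r = 4 | data) = 1/14, P(r = 5 | data) = 0, P(r = 6 | data) = 0.
Averaging over the posterior, P(blue next | data) = (0)(5/14) + (1/3)(5/14) + (2/3)(3/14) + (1)(1/14) = 1/3.

0.3333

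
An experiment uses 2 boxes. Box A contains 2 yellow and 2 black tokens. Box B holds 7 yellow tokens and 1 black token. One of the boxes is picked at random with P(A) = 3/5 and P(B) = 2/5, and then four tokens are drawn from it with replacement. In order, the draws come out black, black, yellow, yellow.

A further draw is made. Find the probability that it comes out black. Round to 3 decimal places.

0.458

The likelihood of the observed sequence under each hypothesis: P(data | box A) = (2/4)(2/4)(2/4)(2/4) = 0.0625; P(data | box B) = (1/8)(1/8)(7/8)(7/8) = 0.011963.
The prior-weighted likelihoods are 3/5 · 0.0625 = 0.0375, 2/5 · 0.011963 = 0.0047852; with total 0.042285.
The posterior is then P(box A | data) = 0.88684, P(box B | data) = 0.11316.
The predictive probability is P(black next | data) = (1/2)(0.88684) + (1/8)(0.11316) = 0.45756.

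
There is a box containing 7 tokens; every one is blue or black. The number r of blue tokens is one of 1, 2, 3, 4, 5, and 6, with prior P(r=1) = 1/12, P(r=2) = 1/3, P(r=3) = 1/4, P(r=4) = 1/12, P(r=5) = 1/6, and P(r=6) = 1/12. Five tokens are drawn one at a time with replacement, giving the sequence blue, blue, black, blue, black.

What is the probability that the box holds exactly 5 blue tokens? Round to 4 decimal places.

The likelihood of the observed sequence under each hypothesis: P(data | r = 1) = (1/7)(1/7)(6/7)(1/7)(6/7) = 0.002142; P(data | r = 2) = (2/7)(2/7)(5/7)(2/7)(5/7) = 0.0119; P(data | r = 3) = (3/7)(3/7)(4/7)(3/7)(4/7) = 0.025704; P(data | r = 4) = (4/7)(4/7)(3/7)(4/7)(3/7) = 0.034271; P(data | r = 5) = (5/7)(5/7)(2/7)(5/7)(2/7) = 0.02975; P(data | r = 6) = (6/7)(6/7)(1/7)(6/7)(1/7) = 0.012852.
Multiplying each by its prior: 1/12 · 0.002142 = 0.0001785, 1/3 · 0.0119 = 0.0039666, 1/4 · 0.025704 = 0.0064259, 1/12 · 0.034271 = 0.002856, 1/6 · 0.02975 = 0.0049583, 1/12 · 0.012852 = 0.001071; summing to 0.019456.
Hence P(r = 5 | data) = (0.0049583) / (0.019456) = 0.25484.

0.2548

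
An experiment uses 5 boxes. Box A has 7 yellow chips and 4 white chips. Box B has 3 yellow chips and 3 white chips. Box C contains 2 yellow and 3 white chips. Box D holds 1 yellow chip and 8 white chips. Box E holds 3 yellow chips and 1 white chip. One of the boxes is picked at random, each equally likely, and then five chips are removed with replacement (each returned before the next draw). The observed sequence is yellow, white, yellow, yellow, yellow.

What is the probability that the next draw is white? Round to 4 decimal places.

0.3581

Under each hypothesis, the probability of the observed sequence is: P(data | box A) = (7/11)(4/11)(7/11)(7/11)(7/11) = 0.059633; P(data | box B) = (3/6)(3/6)(3/6)(3/6)(3/6) = 0.03125; P(data | box C) = (2/5)(3/5)(2/5)(2/5)(2/5) = 0.01536; P(data | box D) = (1/9)(8/9)(1/9)(1/9)(1/9) = 0.00013548; P(data | box E) = (3/4)(1/4)(3/4)(3/4)(3/4) = 0.079102.
The prior-weighted likelihoods are 1/5 · 0.059633 = 0.011927, 1/5 · 0.03125 = 0.00625, 1/5 · 0.01536 = 0.003072, 1/5 · 0.00013548 = 2.7096e-05, 1/5 · 0.079102 = 0.01582; with total 0.037096.
Dividing through by the total gives posterior P(box A | data) = 0.32151, P(box B | data) = 0.16848, P(box C | data) = 0.082812, P(box D | data) = 0.00073043, P(box E | data) = 0.42647.
Averaging over the posterior, P(white next | data) = (4/11)(0.32151) + (1/2)(0.16848) + (3/5)(0.082812) + (8/9)(0.00073043) + (1/4)(0.42647) = 0.35811.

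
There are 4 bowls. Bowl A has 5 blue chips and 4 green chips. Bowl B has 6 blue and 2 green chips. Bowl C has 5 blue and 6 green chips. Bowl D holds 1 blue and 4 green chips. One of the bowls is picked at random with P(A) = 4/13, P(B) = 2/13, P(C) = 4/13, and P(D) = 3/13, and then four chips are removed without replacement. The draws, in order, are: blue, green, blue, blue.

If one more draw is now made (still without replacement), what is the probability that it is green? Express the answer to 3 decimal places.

0.499

Under each hypothesis, the probability of the observed sequence is: P(data | bowl A) = (5/9)(4/8)(4/7)(3/6) = 0.079365; P(data | bowl B) = (6/8)(2/7)(5/6)(4/5) = 0.14286; P(data | bowl C) = (5/11)(6/10)(4/9)(3/8) = 0.045455; P(data | bowl D) = (1/5)(4/4)(0/3) = 0.
The prior-weighted likelihoods are 4/13 · 0.079365 = 0.02442, 2/13 · 0.14286 = 0.021978, 4/13 · 0.045455 = 0.013986, 3/13 · 0 = 0; summing to 0.060384.
Dividing through by the total gives posterior P(bowl A | data) = 0.40441, P(bowl B | data) = 0.36397, P(bowl C | data) = 0.23162, P(bowl D | data) = 0.
The predictive probability is P(green next | data) = (3/5)(0.40441) + (1/4)(0.36397) + (5/7)(0.23162) = 0.49908.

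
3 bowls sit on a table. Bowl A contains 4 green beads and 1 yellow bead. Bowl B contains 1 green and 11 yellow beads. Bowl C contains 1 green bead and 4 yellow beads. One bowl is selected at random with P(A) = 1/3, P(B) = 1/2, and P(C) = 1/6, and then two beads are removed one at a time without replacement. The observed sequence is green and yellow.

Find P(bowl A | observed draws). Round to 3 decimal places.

For each hypothesis, P(data | H) works out to: P(data | bowl A) = (4/5)(1/4) = 1/5; P(data | bowl B) = (1/12)(11/11) = 1/12; P(data | bowl C) = (1/5)(4/4) = 1/5.
Multiplying each by its prior: 1/3 · 1/5 = 1/15, 1/2 · 1/12 = 1/24, 1/6 · 1/5 = 1/30; with total 17/120.
So P(bowl A | data) = (1/15) / (17/120) = 8/17.

0.471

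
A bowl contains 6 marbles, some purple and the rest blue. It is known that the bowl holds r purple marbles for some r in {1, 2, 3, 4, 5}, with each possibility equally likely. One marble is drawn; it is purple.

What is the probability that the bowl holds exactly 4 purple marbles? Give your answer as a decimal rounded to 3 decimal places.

For each hypothesis, P(data | H) works out to: P(data | r = 1) = (1/6) = 1/6; P(data | r = 2) = (2/6) = 1/3; P(data | r = 3) = (3/6) = 1/2; P(data | r = 4) = (4/6) = 2/3; P(data | r = 5) = (5/6) = 5/6.
The prior-weighted likelihoods are 1/5 · 1/6 = 1/30, 1/5 · 1/3 = 1/15, 1/5 · 1/2 = 1/10, 1/5 · 2/3 = 2/15, 1/5 · 5/6 = 1/6; with total 1/2.
By Bayes' rule, P(r = 4 | data) = (2/15) / (1/2) = 4/15.

0.267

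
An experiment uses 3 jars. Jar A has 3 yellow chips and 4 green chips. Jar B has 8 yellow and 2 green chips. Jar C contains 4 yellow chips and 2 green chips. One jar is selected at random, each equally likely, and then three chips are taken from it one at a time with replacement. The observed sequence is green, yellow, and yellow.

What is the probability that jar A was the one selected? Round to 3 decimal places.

Under each hypothesis, the probability of the observed sequence is: P(data | jar A) = (4/7)(3/7)(3/7) = 0.10496; P(data | jar B) = (2/10)(8/10)(8/10) = 0.128; P(data | jar C) = (2/6)(4/6)(4/6) = 0.14815.
The prior-weighted likelihoods are 1/3 · 0.10496 = 0.034985, 1/3 · 0.128 = 0.042667, 1/3 · 0.14815 = 0.049383; summing to 0.12703.
So P(jar A | data) = (0.034985) / (0.12703) = 0.2754.

0.275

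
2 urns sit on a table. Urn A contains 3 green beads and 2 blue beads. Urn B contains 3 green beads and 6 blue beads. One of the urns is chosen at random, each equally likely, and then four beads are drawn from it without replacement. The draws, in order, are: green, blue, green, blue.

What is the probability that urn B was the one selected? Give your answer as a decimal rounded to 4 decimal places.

0.3731

The likelihood of the observed sequence under each hypothesis: P(data | urn A) = (3/5)(2/4)(2/3)(1/2) = 1/10; P(data | urn B) = (3/9)(6/8)(2/7)(5/6) = 5/84.
Multiplying each by its prior: 1/2 · 1/10 = 1/20, 1/2 · 5/84 = 5/168; summing to 67/840.
Therefore the posterior P(urn B | data) = (5/168) / (67/840) = 25/67.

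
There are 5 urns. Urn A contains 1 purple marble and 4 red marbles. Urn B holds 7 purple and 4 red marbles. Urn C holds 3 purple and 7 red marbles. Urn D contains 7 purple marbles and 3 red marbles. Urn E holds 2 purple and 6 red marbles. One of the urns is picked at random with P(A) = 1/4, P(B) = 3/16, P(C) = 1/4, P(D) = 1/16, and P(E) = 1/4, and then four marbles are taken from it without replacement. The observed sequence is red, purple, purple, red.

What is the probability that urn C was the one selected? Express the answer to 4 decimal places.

Compute the likelihood of the observed sequence for each case: P(data | urn A) = (4/5)(1/4)(0/3) = 0; P(data | urn B) = (4/11)(7/10)(6/9)(3/8) = 0.063636; P(data | urn C) = (7/10)(3/9)(2/8)(6/7) = 0.05; P(data | urn D) = (3/10)(7/9)(6/8)(2/7) = 0.05; P(data | urn E) = (6/8)(2/7)(1/6)(5/5) = 0.035714.
Multiplying each by its prior: 1/4 · 0 = 0, 3/16 · 0.063636 = 0.011932, 1/4 · 0.05 = 0.0125, 1/16 · 0.05 = 0.003125, 1/4 · 0.035714 = 0.0089286; these sum to 0.036485.
Therefore the posterior P(urn C | data) = (0.0125) / (0.036485) = 0.3426.

0.3426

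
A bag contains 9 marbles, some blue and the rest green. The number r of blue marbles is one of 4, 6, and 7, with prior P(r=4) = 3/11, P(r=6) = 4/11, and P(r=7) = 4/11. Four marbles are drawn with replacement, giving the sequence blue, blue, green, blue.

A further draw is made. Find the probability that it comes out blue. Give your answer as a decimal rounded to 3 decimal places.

Compute the likelihood of the observed sequence for each case: P(data | r = 4) = (4/9)(4/9)(5/9)(4/9) = 0.048773; P(data | r = 6) = (6/9)(6/9)(3/9)(6/9) = 0.098765; P(data | r = 7) = (7/9)(7/9)(2/9)(7/9) = 0.10456.
Multiplying each by its prior: 3/11 · 0.048773 = 0.013302, 4/11 · 0.098765 = 0.035915, 4/11 · 0.10456 = 0.038021; these sum to 0.087237.
Dividing through by the total gives posterior P(r = 4 | data) = 0.15248, P(r = 6 | data) = 0.41169, P(r = 7 | data) = 0.43583.
The predictive probability is P(blue next | data) = (4/9)(0.15248) + (2/3)(0.41169) + (7/9)(0.43583) = 0.68121.

0.681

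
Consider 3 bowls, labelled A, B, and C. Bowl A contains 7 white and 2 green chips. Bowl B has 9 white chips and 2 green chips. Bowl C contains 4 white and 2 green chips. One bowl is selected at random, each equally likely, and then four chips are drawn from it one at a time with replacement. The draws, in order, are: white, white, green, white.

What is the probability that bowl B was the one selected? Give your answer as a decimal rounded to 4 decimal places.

Under each hypothesis, the probability of the observed sequence is: P(data | bowl A) = (7/9)(7/9)(2/9)(7/9) = 0.10456; P(data | bowl B) = (9/11)(9/11)(2/11)(9/11) = 0.099583; P(data | bowl C) = (4/6)(4/6)(2/6)(4/6) = 0.098765.
Multiplying each by its prior: 1/3 · 0.10456 = 0.034852, 1/3 · 0.099583 = 0.033194, 1/3 · 0.098765 = 0.032922; summing to 0.10097.
So P(bowl B | data) = (0.033194) / (0.10097) = 0.32876.

0.3288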